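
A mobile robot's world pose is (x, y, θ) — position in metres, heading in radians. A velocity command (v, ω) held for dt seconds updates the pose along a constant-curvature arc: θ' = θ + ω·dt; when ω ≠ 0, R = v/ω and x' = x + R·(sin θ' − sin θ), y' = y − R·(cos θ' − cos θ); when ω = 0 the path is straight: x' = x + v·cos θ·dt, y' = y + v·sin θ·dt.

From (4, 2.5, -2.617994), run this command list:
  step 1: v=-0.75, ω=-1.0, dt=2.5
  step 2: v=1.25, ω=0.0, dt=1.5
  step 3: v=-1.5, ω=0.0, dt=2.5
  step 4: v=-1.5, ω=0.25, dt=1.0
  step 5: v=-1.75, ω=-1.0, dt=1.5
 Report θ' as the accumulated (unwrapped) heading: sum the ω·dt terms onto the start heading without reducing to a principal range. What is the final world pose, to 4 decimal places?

(2.0329, -3.0784, -6.3680)

step 1: θ'=-5.1180 (R=0.7500) → pose (5.0641, 1.5545, -5.1180)
step 2: θ'=-5.1180 (straight) → pose (5.8040, 3.2774, -5.1180)
step 3: θ'=-5.1180 (straight) → pose (4.3243, -0.1683, -5.1180)
step 4: θ'=-4.8680 (R=-6.0000) → pose (3.9100, -1.6059, -4.8680)
step 5: θ'=-6.3680 (R=1.7500) → pose (2.0329, -3.0784, -6.3680)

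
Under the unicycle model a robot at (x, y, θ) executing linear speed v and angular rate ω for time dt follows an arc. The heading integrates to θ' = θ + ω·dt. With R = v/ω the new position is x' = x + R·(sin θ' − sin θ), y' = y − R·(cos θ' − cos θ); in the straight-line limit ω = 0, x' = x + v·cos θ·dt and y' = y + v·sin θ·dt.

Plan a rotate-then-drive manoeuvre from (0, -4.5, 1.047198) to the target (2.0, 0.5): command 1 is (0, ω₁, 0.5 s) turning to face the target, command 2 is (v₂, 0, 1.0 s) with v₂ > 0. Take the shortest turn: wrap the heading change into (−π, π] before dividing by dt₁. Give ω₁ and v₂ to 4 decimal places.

heading to target = atan2(0.5−-4.5, 2−0) = 1.1903
Δθ = wrap(1.1903 − 1.0472) = 0.1431; ω₁ = Δθ/dt₁ = 0.2862
distance = √((2−0)² + (0.5−-4.5)²) = 5.3852; v₂ = distance/dt₂ = 5.3852

ω₁ = 0.2862, v₂ = 5.3852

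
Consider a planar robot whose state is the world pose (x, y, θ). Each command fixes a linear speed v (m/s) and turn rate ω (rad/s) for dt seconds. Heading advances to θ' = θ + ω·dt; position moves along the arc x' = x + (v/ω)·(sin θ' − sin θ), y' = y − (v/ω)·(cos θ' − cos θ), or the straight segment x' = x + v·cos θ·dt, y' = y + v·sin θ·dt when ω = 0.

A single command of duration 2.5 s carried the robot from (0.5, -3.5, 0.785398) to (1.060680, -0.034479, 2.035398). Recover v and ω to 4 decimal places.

Δθ = 2.035398 − 0.785398 = 1.250000
ω = Δθ/dt = 1.250000/2.5 = 0.5000
R = −Δy/(cos θ' − cos θ) = 3.0000
v = R·ω = 3.0000·0.5000 = 1.5000

v = 1.5000, ω = 0.5000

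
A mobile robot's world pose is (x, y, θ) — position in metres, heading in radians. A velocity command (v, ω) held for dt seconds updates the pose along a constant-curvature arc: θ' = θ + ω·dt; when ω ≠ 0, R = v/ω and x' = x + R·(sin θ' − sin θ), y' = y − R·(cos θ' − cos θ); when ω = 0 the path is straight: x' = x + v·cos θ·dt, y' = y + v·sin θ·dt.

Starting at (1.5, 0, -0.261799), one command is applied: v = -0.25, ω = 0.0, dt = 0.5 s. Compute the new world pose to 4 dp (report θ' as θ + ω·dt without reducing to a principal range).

(1.3793, 0.0324, -0.2618)

θ' = -0.2618 + 0.0·0.5 = -0.2618
ω = 0 → straight: x' = 1.5 + -0.25·cos(-0.2618)·0.5 = 1.3793
y' = 0 + -0.25·sin(-0.2618)·0.5 = 0.0324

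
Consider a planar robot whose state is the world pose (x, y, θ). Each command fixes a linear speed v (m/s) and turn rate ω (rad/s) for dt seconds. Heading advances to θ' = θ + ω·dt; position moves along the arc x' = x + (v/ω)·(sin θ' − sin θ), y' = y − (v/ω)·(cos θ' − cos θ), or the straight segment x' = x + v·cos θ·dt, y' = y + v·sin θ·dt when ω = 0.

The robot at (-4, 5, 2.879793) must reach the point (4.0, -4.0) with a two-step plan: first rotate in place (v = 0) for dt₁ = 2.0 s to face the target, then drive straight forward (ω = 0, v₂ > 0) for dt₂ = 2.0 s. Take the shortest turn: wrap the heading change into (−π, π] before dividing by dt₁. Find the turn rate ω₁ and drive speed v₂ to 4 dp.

heading to target = atan2(-4−5, 4−-4) = -0.8442
Δθ = wrap(-0.8442 − 2.8798) = 2.5592; ω₁ = Δθ/dt₁ = 1.2796
distance = √((4−-4)² + (-4−5)²) = 12.0416; v₂ = distance/dt₂ = 6.0208

ω₁ = 1.2796, v₂ = 6.0208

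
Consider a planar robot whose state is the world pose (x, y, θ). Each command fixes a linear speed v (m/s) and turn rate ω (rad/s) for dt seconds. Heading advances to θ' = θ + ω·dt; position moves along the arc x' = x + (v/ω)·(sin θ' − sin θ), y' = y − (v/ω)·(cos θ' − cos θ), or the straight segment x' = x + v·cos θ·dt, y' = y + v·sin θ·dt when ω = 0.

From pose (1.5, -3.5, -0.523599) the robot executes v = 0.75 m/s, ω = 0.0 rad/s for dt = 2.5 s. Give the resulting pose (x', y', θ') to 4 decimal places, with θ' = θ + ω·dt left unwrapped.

(3.1238, -4.4375, -0.5236)

θ' = -0.5236 + 0.0·2.5 = -0.5236
ω = 0 → straight: x' = 1.5 + 0.75·cos(-0.5236)·2.5 = 3.1238
y' = -3.5 + 0.75·sin(-0.5236)·2.5 = -4.4375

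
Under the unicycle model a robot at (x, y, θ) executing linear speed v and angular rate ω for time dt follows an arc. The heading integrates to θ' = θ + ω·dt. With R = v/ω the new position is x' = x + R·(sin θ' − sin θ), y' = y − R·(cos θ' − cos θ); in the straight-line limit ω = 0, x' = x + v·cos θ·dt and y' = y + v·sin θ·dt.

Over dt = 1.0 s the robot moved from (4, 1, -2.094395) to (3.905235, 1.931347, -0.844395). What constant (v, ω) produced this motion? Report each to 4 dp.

Δθ = -0.844395 − -2.094395 = 1.250000
ω = Δθ/dt = 1.250000/1.0 = 1.2500
R = −Δy/(cos θ' − cos θ) = -0.8000
v = R·ω = -0.8000·1.2500 = -1.0000

v = -1.0000, ω = 1.2500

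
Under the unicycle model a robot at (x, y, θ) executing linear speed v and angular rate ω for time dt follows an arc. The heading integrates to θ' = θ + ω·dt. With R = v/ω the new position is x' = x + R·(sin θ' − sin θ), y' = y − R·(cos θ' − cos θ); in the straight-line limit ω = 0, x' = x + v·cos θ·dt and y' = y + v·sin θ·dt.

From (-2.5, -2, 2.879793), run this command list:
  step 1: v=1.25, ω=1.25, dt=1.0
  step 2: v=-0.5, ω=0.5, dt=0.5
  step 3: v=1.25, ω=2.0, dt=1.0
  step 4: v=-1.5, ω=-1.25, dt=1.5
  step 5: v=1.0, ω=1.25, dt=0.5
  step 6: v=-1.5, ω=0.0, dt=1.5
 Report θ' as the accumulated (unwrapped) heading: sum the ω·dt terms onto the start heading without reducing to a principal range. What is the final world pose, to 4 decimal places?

step 1: θ'=4.1298 (R=1.0000) → pose (-3.5939, -2.4157, 4.1298)
step 2: θ'=4.3798 (R=-1.0000) → pose (-3.4837, -2.1920, 4.3798)
step 3: θ'=6.3798 (R=0.6250) → pose (-2.8327, -3.0182, 6.3798)
step 4: θ'=4.5048 (R=1.2000) → pose (-4.1226, -1.5764, 4.5048)
step 5: θ'=5.1298 (R=0.8000) → pose (-4.0711, -2.0656, 5.1298)
step 6: θ'=5.1298 (straight) → pose (-4.9833, -0.0088, 5.1298)

(-4.9833, -0.0088, 5.1298)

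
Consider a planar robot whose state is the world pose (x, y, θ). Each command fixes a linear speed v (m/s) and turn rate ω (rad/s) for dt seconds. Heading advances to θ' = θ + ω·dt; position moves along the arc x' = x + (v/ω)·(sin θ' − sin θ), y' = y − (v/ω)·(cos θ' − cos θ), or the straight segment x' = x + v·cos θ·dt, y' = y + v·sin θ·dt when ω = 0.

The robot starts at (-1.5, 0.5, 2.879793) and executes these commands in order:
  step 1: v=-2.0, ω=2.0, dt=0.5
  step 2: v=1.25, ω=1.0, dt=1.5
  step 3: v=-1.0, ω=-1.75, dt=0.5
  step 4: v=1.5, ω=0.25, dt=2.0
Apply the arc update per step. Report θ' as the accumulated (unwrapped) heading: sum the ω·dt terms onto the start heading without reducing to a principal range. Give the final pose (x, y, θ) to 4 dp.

step 1: θ'=3.8798 (R=-1.0000) → pose (-0.5682, 0.7262, 3.8798)
step 2: θ'=5.3798 (R=1.2500) → pose (-0.7088, -0.9720, 5.3798)
step 3: θ'=4.5048 (R=0.5714) → pose (-0.8192, -0.5006, 4.5048)
step 4: θ'=5.0048 (R=6.0000) → pose (-0.6933, -3.4668, 5.0048)

(-0.6933, -3.4668, 5.0048)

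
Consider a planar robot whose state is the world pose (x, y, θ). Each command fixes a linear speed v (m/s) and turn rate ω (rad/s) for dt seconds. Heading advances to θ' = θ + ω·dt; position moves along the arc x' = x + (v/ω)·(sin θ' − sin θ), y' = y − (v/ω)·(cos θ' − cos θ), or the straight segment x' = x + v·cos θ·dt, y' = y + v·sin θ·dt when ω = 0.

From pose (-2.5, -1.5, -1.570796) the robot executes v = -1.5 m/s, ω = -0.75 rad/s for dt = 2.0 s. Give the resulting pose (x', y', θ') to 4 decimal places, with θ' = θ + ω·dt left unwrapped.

θ' = -1.5708 + -0.75·2.0 = -3.0708
R = v/ω = -1.5/-0.75 = 2.0000
x' = -2.5 + 2.0000·(sin -3.0708 − sin -1.5708) = -0.6415
y' = -1.5 − 2.0000·(cos -3.0708 − cos -1.5708) = 0.4950

(-0.6415, 0.4950, -3.0708)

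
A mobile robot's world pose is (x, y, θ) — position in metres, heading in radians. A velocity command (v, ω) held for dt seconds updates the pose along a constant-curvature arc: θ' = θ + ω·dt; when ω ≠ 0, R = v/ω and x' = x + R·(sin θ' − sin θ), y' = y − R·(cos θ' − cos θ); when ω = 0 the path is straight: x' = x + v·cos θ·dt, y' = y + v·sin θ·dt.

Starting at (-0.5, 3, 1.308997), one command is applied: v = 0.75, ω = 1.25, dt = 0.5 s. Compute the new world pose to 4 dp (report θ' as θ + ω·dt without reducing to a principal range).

(-0.5187, 3.3685, 1.9340)

θ' = 1.3090 + 1.25·0.5 = 1.9340
R = v/ω = 0.75/1.25 = 0.6000
x' = -0.5 + 0.6000·(sin 1.9340 − sin 1.3090) = -0.5187
y' = 3 − 0.6000·(cos 1.9340 − cos 1.3090) = 3.3685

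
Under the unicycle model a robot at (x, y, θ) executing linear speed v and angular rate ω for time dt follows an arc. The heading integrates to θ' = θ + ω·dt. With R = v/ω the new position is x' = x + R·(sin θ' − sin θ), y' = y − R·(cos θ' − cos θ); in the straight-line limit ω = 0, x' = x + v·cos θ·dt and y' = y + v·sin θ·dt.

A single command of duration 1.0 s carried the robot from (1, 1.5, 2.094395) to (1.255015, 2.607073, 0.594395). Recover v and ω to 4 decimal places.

v = 1.2500, ω = -1.5000

Δθ = 0.594395 − 2.094395 = -1.500000
ω = Δθ/dt = -1.500000/1.0 = -1.5000
R = −Δy/(cos θ' − cos θ) = -0.8333
v = R·ω = -0.8333·-1.5000 = 1.2500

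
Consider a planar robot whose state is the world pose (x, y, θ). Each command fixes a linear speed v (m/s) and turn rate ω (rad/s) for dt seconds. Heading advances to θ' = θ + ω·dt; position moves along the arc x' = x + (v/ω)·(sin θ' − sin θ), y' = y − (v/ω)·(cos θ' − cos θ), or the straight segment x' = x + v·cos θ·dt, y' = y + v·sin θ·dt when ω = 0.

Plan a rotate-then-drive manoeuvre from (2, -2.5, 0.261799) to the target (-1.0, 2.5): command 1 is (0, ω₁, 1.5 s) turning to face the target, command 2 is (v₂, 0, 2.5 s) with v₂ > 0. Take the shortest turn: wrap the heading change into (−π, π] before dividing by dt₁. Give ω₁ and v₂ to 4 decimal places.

ω₁ = 1.2329, v₂ = 2.3324

heading to target = atan2(2.5−-2.5, -1−2) = 2.1112
Δθ = wrap(2.1112 − 0.2618) = 1.8494; ω₁ = Δθ/dt₁ = 1.2329
distance = √((-1−2)² + (2.5−-2.5)²) = 5.8310; v₂ = distance/dt₂ = 2.3324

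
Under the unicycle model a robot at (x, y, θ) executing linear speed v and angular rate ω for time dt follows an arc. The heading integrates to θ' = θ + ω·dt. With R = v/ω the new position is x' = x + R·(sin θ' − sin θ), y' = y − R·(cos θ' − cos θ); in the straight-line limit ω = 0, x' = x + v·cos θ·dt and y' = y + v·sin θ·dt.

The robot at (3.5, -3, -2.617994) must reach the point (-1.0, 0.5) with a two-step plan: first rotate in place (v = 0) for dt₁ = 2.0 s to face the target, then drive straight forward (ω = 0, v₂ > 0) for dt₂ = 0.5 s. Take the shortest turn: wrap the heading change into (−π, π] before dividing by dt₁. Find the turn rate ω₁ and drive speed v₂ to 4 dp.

ω₁ = -0.5923, v₂ = 11.4018

heading to target = atan2(0.5−-3, -1−3.5) = 2.4805
Δθ = wrap(2.4805 − -2.6180) = -1.1846; ω₁ = Δθ/dt₁ = -0.5923
distance = √((-1−3.5)² + (0.5−-3)²) = 5.7009; v₂ = distance/dt₂ = 11.4018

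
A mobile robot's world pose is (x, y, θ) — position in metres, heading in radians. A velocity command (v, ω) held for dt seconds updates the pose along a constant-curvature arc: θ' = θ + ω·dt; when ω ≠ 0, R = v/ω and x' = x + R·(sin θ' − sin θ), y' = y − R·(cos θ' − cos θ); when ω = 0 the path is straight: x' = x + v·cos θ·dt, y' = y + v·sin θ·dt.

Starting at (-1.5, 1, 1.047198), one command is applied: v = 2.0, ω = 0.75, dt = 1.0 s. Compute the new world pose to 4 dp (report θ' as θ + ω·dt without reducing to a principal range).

(-1.2108, 2.9319, 1.7972)

θ' = 1.0472 + 0.75·1.0 = 1.7972
R = v/ω = 2.0/0.75 = 2.6667
x' = -1.5 + 2.6667·(sin 1.7972 − sin 1.0472) = -1.2108
y' = 1 − 2.6667·(cos 1.7972 − cos 1.0472) = 2.9319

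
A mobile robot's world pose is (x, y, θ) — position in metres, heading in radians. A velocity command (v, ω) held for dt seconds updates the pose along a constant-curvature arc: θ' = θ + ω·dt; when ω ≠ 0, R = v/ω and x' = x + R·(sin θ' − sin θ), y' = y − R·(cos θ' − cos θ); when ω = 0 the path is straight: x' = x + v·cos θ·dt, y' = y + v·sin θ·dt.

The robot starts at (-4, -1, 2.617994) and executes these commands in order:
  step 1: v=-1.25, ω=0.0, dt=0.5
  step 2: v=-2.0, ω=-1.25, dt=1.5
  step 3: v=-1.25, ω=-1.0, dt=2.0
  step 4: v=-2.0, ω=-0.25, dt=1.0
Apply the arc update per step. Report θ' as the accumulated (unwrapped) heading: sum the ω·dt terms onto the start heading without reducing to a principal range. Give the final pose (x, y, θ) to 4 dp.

step 1: θ'=2.6180 (straight) → pose (-3.4587, -1.3125, 2.6180)
step 2: θ'=0.7430 (R=1.6000) → pose (-3.1763, -3.8765, 0.7430)
step 3: θ'=-1.2570 (R=1.2500) → pose (-5.2109, -3.3417, -1.2570)
step 4: θ'=-1.5070 (R=8.0000) → pose (-5.5853, -1.3824, -1.5070)

(-5.5853, -1.3824, -1.5070)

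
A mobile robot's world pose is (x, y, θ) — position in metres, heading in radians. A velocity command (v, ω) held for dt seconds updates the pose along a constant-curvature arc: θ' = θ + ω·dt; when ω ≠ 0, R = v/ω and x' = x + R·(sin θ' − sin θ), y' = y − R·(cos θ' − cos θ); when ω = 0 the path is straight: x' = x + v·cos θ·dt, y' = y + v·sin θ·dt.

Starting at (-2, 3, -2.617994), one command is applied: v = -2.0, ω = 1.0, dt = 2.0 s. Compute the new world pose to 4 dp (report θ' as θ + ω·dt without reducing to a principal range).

(-1.8412, 6.3621, -0.6180)

θ' = -2.6180 + 1.0·2.0 = -0.6180
R = v/ω = -2.0/1.0 = -2.0000
x' = -2 + -2.0000·(sin -0.6180 − sin -2.6180) = -1.8412
y' = 3 − -2.0000·(cos -0.6180 − cos -2.6180) = 6.3621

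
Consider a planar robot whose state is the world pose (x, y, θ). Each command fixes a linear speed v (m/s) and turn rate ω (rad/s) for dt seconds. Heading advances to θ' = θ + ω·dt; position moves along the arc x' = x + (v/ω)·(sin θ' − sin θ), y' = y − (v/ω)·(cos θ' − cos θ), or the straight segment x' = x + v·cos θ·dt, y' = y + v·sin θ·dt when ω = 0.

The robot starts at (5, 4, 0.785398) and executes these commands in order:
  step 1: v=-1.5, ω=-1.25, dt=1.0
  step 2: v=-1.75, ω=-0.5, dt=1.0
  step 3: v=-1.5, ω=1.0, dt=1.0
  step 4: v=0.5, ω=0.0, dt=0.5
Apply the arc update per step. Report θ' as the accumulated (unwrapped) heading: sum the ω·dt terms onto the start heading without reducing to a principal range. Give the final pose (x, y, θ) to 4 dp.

(1.2697, 5.5639, 0.0354)

step 1: θ'=-0.4646 (R=1.2000) → pose (3.6138, 3.7757, -0.4646)
step 2: θ'=-0.9646 (R=3.5000) → pose (2.3056, 4.9106, -0.9646)
step 3: θ'=0.0354 (R=-1.5000) → pose (1.0198, 5.5551, 0.0354)
step 4: θ'=0.0354 (straight) → pose (1.2697, 5.5639, 0.0354)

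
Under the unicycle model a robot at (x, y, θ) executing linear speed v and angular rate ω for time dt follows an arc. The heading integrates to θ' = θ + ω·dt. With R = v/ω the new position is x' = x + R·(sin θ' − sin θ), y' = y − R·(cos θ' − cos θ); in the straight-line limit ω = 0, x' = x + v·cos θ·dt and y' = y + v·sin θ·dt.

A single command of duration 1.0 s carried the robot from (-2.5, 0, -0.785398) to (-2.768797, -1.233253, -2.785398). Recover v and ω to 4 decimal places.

Δθ = -2.785398 − -0.785398 = -2.000000
ω = Δθ/dt = -2.000000/1.0 = -2.0000
R = −Δy/(cos θ' − cos θ) = -0.7500
v = R·ω = -0.7500·-2.0000 = 1.5000

v = 1.5000, ω = -2.0000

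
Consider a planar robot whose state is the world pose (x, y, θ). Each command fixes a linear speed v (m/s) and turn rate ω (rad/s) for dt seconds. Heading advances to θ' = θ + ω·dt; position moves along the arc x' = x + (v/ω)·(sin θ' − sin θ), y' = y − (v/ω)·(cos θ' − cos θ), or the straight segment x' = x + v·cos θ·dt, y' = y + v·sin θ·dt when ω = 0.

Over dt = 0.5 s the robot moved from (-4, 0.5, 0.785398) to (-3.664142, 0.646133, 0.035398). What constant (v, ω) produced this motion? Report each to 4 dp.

v = 0.7500, ω = -1.5000

Δθ = 0.035398 − 0.785398 = -0.750000
ω = Δθ/dt = -0.750000/0.5 = -1.5000
R = Δx/(sin θ' − sin θ) = -0.5000
v = R·ω = -0.5000·-1.5000 = 0.7500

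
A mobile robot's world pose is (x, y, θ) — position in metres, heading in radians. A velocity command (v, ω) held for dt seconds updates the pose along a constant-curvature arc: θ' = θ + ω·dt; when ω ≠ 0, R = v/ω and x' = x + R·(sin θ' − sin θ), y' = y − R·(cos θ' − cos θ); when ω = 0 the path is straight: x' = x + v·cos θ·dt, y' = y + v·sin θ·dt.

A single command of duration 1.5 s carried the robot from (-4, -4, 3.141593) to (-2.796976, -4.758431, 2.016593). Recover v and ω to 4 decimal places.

Δθ = 2.016593 − 3.141593 = -1.125000
ω = Δθ/dt = -1.125000/1.5 = -0.7500
R = Δx/(sin θ' − sin θ) = 1.3333
v = R·ω = 1.3333·-0.7500 = -1.0000

v = -1.0000, ω = -0.7500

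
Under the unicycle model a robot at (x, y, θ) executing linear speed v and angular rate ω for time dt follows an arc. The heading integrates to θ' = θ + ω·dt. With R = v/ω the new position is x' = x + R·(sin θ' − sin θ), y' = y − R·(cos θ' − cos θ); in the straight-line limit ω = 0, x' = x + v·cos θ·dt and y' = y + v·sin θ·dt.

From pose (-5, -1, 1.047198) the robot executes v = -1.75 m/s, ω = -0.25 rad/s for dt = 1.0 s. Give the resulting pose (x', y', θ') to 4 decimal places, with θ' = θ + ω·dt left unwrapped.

(-6.0544, -2.3910, 0.7972)

θ' = 1.0472 + -0.25·1.0 = 0.7972
R = v/ω = -1.75/-0.25 = 7.0000
x' = -5 + 7.0000·(sin 0.7972 − sin 1.0472) = -6.0544
y' = -1 − 7.0000·(cos 0.7972 − cos 1.0472) = -2.3910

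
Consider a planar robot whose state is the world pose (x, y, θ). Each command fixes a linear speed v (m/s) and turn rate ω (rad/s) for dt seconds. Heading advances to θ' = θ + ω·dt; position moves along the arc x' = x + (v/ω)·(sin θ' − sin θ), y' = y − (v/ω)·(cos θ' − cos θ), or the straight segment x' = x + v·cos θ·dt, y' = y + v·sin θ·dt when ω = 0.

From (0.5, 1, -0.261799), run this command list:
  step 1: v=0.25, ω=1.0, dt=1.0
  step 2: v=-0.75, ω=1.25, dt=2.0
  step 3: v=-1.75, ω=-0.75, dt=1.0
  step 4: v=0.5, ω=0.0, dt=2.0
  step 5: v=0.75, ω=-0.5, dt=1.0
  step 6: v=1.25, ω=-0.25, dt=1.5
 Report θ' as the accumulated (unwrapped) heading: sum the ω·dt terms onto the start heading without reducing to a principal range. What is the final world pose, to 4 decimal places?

step 1: θ'=0.7382 (R=0.2500) → pose (0.7329, 1.0566, 0.7382)
step 2: θ'=3.2382 (R=-0.6000) → pose (1.1946, 0.0156, 3.2382)
step 3: θ'=2.4882 (R=2.3333) → pose (2.8381, -0.4542, 2.4882)
step 4: θ'=2.4882 (straight) → pose (2.0440, 0.1537, 2.4882)
step 5: θ'=1.9882 (R=-1.5000) → pose (1.5846, 0.7367, 1.9882)
step 6: θ'=1.6132 (R=-5.0000) → pose (1.1599, 2.5517, 1.6132)

(1.1599, 2.5517, 1.6132)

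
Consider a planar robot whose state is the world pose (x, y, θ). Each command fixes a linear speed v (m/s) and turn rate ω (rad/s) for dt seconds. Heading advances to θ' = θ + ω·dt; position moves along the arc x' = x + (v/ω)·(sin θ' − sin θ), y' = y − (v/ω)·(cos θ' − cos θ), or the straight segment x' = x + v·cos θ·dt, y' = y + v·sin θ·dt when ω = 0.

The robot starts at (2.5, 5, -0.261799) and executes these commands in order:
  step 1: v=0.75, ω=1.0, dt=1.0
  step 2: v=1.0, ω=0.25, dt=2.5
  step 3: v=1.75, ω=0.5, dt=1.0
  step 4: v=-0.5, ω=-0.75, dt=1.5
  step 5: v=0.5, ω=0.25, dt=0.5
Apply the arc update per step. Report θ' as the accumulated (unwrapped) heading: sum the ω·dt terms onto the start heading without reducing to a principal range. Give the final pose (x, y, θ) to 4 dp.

step 1: θ'=0.7382 (R=0.7500) → pose (3.1988, 5.1697, 0.7382)
step 2: θ'=1.3632 (R=4.0000) → pose (4.4211, 7.3040, 1.3632)
step 3: θ'=1.8632 (R=3.5000) → pose (4.3477, 9.0342, 1.8632)
step 4: θ'=0.7382 (R=0.6667) → pose (4.1580, 8.3490, 0.7382)
step 5: θ'=0.8632 (R=2.0000) → pose (4.3319, 8.5283, 0.8632)

(4.3319, 8.5283, 0.8632)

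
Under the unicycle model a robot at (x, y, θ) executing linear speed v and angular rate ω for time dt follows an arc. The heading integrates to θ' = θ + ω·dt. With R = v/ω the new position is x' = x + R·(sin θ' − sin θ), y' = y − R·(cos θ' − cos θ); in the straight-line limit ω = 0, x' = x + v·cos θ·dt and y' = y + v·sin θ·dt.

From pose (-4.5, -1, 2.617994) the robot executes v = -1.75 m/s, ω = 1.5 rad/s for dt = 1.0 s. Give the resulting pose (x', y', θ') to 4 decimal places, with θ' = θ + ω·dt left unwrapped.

(-2.9501, -0.6430, 4.1180)

θ' = 2.6180 + 1.5·1.0 = 4.1180
R = v/ω = -1.75/1.5 = -1.1667
x' = -4.5 + -1.1667·(sin 4.1180 − sin 2.6180) = -2.9501
y' = -1 − -1.1667·(cos 4.1180 − cos 2.6180) = -0.6430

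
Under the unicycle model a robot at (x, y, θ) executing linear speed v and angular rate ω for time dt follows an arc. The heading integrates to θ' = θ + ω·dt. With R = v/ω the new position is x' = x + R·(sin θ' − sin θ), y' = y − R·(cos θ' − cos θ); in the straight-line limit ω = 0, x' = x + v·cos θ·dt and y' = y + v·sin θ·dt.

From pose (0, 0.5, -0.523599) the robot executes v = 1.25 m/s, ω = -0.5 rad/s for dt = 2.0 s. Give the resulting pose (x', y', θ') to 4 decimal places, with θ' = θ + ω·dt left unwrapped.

θ' = -0.5236 + -0.5·2.0 = -1.5236
R = v/ω = 1.25/-0.5 = -2.5000
x' = 0 + -2.5000·(sin -1.5236 − sin -0.5236) = 1.2472
y' = 0.5 − -2.5000·(cos -1.5236 − cos -0.5236) = -1.5471

(1.2472, -1.5471, -1.5236)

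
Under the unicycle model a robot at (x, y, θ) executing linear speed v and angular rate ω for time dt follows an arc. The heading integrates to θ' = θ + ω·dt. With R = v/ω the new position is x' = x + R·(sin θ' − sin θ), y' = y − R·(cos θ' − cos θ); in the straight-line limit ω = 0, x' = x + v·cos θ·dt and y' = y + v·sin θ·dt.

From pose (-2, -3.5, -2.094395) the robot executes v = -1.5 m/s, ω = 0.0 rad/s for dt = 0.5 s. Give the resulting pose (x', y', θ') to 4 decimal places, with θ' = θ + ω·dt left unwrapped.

θ' = -2.0944 + 0.0·0.5 = -2.0944
ω = 0 → straight: x' = -2 + -1.5·cos(-2.0944)·0.5 = -1.6250
y' = -3.5 + -1.5·sin(-2.0944)·0.5 = -2.8505

(-1.6250, -2.8505, -2.0944)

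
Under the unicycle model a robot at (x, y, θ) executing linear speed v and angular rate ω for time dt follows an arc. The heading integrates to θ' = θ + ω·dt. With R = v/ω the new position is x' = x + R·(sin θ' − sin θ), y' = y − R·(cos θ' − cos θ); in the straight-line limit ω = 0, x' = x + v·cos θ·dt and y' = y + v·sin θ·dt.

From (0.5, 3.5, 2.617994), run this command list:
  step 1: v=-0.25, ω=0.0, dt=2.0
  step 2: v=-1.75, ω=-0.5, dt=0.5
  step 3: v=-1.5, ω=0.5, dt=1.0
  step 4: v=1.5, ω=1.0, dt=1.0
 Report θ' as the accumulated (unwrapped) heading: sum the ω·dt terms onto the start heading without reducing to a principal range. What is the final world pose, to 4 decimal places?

(1.5125, 1.6577, 3.8680)

step 1: θ'=2.6180 (straight) → pose (0.9330, 3.2500, 2.6180)
step 2: θ'=2.3680 (R=3.5000) → pose (1.6285, 2.7228, 2.3680)
step 3: θ'=2.8680 (R=-3.0000) → pose (2.9141, 1.9806, 2.8680)
step 4: θ'=3.8680 (R=1.5000) → pose (1.5125, 1.6577, 3.8680)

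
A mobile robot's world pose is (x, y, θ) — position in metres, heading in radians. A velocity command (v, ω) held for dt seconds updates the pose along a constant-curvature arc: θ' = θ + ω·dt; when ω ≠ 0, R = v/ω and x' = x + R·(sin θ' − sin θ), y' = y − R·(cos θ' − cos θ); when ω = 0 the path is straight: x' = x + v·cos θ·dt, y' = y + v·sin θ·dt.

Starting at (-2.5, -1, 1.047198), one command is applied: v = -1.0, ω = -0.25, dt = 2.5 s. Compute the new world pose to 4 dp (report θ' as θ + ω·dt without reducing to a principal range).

θ' = 1.0472 + -0.25·2.5 = 0.4222
R = v/ω = -1.0/-0.25 = 4.0000
x' = -2.5 + 4.0000·(sin 0.4222 − sin 1.0472) = -4.3250
y' = -1 − 4.0000·(cos 0.4222 − cos 1.0472) = -2.6488

(-4.3250, -2.6488, 0.4222)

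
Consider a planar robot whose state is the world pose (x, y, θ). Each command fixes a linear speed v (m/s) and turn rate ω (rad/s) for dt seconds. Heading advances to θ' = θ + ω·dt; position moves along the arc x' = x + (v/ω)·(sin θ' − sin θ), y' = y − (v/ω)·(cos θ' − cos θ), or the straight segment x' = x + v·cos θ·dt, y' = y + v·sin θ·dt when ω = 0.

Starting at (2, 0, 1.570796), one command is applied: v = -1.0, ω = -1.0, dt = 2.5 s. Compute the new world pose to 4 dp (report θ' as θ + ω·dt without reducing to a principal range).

θ' = 1.5708 + -1.0·2.5 = -0.9292
R = v/ω = -1.0/-1.0 = 1.0000
x' = 2 + 1.0000·(sin -0.9292 − sin 1.5708) = 0.1989
y' = 0 − 1.0000·(cos -0.9292 − cos 1.5708) = -0.5985

(0.1989, -0.5985, -0.9292)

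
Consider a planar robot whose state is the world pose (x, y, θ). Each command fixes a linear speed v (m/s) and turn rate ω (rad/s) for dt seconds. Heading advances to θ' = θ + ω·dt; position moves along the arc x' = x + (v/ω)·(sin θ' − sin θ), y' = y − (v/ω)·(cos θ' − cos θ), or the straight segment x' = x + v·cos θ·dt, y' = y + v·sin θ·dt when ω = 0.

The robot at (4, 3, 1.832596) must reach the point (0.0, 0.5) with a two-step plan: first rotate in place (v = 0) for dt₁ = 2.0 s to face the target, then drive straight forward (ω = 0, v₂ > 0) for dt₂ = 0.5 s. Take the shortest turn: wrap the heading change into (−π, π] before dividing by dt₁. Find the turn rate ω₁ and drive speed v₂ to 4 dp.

heading to target = atan2(0.5−3, 0−4) = -2.5830
Δθ = wrap(-2.5830 − 1.8326) = 1.8676; ω₁ = Δθ/dt₁ = 0.9338
distance = √((0−4)² + (0.5−3)²) = 4.7170; v₂ = distance/dt₂ = 9.4340

ω₁ = 0.9338, v₂ = 9.4340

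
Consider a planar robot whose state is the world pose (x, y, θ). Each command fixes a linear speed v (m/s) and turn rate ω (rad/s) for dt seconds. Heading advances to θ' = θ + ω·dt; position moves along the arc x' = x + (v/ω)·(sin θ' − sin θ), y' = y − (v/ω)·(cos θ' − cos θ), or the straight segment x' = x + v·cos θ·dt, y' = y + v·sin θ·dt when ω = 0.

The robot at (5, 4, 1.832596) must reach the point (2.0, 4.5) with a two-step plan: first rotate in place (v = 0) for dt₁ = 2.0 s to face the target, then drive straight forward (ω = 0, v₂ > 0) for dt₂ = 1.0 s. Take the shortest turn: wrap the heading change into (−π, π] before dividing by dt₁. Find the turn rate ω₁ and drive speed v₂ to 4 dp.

heading to target = atan2(4.5−4, 2−5) = 2.9764
Δθ = wrap(2.9764 − 1.8326) = 1.1438; ω₁ = Δθ/dt₁ = 0.5719
distance = √((2−5)² + (4.5−4)²) = 3.0414; v₂ = distance/dt₂ = 3.0414

ω₁ = 0.5719, v₂ = 3.0414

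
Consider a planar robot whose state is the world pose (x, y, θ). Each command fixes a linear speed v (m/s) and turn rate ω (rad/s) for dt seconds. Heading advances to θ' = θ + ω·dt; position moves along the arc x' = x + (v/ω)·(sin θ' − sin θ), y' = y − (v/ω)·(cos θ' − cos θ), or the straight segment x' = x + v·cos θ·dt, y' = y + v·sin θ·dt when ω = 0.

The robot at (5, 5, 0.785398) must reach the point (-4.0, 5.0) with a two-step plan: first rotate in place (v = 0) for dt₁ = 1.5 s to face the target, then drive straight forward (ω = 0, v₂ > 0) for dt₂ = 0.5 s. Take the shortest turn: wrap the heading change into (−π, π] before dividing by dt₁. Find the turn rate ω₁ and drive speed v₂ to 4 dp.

heading to target = atan2(5−5, -4−5) = 3.1416
Δθ = wrap(3.1416 − 0.7854) = 2.3562; ω₁ = Δθ/dt₁ = 1.5708
distance = √((-4−5)² + (5−5)²) = 9.0000; v₂ = distance/dt₂ = 18.0000

ω₁ = 1.5708, v₂ = 18.0000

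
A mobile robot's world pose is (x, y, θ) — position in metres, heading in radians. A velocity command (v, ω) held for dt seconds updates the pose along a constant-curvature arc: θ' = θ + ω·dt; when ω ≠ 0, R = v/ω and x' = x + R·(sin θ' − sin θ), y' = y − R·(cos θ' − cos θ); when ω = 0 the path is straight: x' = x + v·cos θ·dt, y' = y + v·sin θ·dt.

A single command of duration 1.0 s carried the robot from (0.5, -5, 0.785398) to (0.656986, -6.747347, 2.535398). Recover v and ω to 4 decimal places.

Δθ = 2.535398 − 0.785398 = 1.750000
ω = Δθ/dt = 1.750000/1.0 = 1.7500
R = −Δy/(cos θ' − cos θ) = -1.1429
v = R·ω = -1.1429·1.7500 = -2.0000

v = -2.0000, ω = 1.7500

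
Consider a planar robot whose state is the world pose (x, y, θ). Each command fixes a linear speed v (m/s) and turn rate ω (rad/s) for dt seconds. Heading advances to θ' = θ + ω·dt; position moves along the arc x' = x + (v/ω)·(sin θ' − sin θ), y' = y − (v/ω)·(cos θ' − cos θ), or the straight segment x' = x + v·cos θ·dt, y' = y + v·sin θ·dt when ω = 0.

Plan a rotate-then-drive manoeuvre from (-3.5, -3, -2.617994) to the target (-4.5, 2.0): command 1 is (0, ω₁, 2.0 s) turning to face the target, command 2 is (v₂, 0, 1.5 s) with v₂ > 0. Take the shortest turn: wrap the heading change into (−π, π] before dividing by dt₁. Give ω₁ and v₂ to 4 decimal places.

heading to target = atan2(2−-3, -4.5−-3.5) = 1.7682
Δθ = wrap(1.7682 − -2.6180) = -1.8970; ω₁ = Δθ/dt₁ = -0.9485
distance = √((-4.5−-3.5)² + (2−-3)²) = 5.0990; v₂ = distance/dt₂ = 3.3993

ω₁ = -0.9485, v₂ = 3.3993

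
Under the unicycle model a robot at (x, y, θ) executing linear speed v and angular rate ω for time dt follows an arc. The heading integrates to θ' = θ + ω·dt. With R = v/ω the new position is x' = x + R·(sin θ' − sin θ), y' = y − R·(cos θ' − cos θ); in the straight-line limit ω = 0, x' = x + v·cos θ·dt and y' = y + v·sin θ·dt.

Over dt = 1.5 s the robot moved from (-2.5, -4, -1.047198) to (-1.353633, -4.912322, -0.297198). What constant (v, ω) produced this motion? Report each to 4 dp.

v = 1.0000, ω = 0.5000

Δθ = -0.297198 − -1.047198 = 0.750000
ω = Δθ/dt = 0.750000/1.5 = 0.5000
R = Δx/(sin θ' − sin θ) = 2.0000
v = R·ω = 2.0000·0.5000 = 1.0000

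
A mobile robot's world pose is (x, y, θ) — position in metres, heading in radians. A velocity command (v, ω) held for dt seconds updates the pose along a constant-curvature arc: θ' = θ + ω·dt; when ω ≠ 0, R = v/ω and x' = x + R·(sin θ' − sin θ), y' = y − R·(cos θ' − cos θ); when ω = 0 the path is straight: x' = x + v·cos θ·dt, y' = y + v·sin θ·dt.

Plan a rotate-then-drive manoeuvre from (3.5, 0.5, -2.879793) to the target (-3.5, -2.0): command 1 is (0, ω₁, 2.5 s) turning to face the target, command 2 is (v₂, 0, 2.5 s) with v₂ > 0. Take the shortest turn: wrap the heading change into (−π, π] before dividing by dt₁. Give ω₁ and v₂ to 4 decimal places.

ω₁ = 0.0325, v₂ = 2.9732

heading to target = atan2(-2−0.5, -3.5−3.5) = -2.7986
Δθ = wrap(-2.7986 − -2.8798) = 0.0812; ω₁ = Δθ/dt₁ = 0.0325
distance = √((-3.5−3.5)² + (-2−0.5)²) = 7.4330; v₂ = distance/dt₂ = 2.9732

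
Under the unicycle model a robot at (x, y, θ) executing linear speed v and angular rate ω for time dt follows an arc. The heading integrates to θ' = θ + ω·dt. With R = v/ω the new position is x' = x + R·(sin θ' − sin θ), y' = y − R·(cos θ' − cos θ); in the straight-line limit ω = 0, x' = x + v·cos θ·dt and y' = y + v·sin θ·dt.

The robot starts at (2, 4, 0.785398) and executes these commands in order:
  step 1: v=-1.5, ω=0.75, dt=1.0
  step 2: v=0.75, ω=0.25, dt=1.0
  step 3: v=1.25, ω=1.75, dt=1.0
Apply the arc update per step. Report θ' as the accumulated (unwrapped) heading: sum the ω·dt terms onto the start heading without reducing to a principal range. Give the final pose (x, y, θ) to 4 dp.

(0.3766, 3.9091, 3.5354)

step 1: θ'=1.5354 (R=-2.0000) → pose (1.4155, 2.6566, 1.5354)
step 2: θ'=1.7854 (R=3.0000) → pose (1.3485, 3.4016, 1.7854)
step 3: θ'=3.5354 (R=0.7143) → pose (0.3766, 3.9091, 3.5354)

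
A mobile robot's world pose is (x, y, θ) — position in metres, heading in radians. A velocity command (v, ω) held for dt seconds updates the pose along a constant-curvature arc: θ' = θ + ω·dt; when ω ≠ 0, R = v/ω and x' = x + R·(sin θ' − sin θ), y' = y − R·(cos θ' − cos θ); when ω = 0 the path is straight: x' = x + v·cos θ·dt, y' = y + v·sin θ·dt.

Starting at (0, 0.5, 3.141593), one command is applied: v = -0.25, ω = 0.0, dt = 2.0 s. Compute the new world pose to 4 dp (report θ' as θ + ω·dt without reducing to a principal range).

θ' = 3.1416 + 0.0·2.0 = 3.1416
ω = 0 → straight: x' = 0 + -0.25·cos(3.1416)·2.0 = 0.5000
y' = 0.5 + -0.25·sin(3.1416)·2.0 = 0.5000

(0.5000, 0.5000, 3.1416)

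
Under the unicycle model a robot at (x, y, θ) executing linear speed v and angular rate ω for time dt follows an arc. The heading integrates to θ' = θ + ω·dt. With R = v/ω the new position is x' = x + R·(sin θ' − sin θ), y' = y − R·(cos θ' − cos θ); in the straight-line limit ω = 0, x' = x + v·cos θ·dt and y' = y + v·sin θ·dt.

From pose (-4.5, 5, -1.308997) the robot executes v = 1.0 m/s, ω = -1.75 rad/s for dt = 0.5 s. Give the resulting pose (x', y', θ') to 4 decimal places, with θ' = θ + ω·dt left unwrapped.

θ' = -1.3090 + -1.75·0.5 = -2.1840
R = v/ω = 1.0/-1.75 = -0.5714
x' = -4.5 + -0.5714·(sin -2.1840 − sin -1.3090) = -4.5846
y' = 5 − -0.5714·(cos -2.1840 − cos -1.3090) = 4.5233

(-4.5846, 4.5233, -2.1840)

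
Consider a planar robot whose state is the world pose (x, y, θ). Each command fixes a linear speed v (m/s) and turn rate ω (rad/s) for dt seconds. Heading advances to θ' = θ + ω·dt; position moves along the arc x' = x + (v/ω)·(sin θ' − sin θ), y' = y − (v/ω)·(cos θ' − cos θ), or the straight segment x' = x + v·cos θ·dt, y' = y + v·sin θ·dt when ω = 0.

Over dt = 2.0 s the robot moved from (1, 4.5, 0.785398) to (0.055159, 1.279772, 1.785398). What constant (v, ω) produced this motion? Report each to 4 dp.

v = -1.7500, ω = 0.5000

Δθ = 1.785398 − 0.785398 = 1.000000
ω = Δθ/dt = 1.000000/2.0 = 0.5000
R = −Δy/(cos θ' − cos θ) = -3.5000
v = R·ω = -3.5000·0.5000 = -1.7500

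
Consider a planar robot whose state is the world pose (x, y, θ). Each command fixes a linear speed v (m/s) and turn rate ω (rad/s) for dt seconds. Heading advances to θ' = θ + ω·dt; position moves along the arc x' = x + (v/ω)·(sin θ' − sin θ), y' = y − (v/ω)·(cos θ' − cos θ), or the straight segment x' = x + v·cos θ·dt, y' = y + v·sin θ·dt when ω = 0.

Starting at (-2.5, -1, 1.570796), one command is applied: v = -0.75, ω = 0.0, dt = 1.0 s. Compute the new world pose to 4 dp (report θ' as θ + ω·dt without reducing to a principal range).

θ' = 1.5708 + 0.0·1.0 = 1.5708
ω = 0 → straight: x' = -2.5 + -0.75·cos(1.5708)·1.0 = -2.5000
y' = -1 + -0.75·sin(1.5708)·1.0 = -1.7500

(-2.5000, -1.7500, 1.5708)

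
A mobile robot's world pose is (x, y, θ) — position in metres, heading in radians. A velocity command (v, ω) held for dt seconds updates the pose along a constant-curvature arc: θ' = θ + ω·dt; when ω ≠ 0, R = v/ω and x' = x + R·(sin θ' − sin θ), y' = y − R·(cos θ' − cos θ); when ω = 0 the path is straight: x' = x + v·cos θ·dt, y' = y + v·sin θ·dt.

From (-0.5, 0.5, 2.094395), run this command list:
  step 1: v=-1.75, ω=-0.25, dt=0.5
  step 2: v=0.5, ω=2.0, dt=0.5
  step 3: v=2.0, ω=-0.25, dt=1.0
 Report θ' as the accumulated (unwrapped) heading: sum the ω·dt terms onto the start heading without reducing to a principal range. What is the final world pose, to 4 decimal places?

step 1: θ'=1.9694 (R=7.0000) → pose (-0.1109, -0.2831, 1.9694)
step 2: θ'=2.9694 (R=0.2500) → pose (-0.2985, -0.1338, 2.9694)
step 3: θ'=2.7194 (R=-8.0000) → pose (-2.2058, 0.4503, 2.7194)

(-2.2058, 0.4503, 2.7194)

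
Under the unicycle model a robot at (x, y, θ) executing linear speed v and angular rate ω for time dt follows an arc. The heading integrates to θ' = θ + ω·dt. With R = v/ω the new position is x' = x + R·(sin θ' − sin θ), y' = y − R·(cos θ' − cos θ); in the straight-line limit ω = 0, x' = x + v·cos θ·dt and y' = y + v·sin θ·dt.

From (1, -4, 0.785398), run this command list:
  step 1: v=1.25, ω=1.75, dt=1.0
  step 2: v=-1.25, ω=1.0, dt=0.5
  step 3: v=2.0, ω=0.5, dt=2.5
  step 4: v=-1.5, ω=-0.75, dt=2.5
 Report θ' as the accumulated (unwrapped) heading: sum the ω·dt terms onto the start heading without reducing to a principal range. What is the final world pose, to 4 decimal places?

step 1: θ'=2.5354 (R=0.7143) → pose (0.9019, -2.9079, 2.5354)
step 2: θ'=3.0354 (R=-1.2500) → pose (1.4816, -3.1236, 3.0354)
step 3: θ'=4.2854 (R=4.0000) → pose (-2.5833, -5.4445, 4.2854)
step 4: θ'=2.4104 (R=2.0000) → pose (0.5727, -4.7840, 2.4104)

(0.5727, -4.7840, 2.4104)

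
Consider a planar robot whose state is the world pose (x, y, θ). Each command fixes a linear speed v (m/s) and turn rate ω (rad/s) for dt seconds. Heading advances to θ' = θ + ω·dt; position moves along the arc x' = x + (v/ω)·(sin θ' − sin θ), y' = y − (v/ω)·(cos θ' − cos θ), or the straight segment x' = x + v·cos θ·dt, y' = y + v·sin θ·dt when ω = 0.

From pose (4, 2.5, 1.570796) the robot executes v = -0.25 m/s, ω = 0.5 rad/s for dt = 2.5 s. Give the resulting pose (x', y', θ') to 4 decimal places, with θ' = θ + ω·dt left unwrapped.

(4.3423, 2.0255, 2.8208)

θ' = 1.5708 + 0.5·2.5 = 2.8208
R = v/ω = -0.25/0.5 = -0.5000
x' = 4 + -0.5000·(sin 2.8208 − sin 1.5708) = 4.3423
y' = 2.5 − -0.5000·(cos 2.8208 − cos 1.5708) = 2.0255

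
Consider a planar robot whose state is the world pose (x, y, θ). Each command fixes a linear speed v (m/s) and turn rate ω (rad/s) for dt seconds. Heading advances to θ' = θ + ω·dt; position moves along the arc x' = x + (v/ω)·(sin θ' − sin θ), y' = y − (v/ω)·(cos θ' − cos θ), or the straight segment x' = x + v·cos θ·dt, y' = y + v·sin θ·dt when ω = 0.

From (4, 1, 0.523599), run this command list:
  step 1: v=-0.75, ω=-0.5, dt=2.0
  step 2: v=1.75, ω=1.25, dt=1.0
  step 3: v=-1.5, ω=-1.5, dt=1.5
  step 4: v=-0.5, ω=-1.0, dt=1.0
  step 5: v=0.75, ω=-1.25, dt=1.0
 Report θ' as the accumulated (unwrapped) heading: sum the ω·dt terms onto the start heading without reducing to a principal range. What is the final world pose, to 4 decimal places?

step 1: θ'=-0.4764 (R=1.5000) → pose (2.5621, 0.9661, -0.4764)
step 2: θ'=0.7736 (R=1.4000) → pose (4.1823, 1.2086, 0.7736)
step 3: θ'=-1.4764 (R=1.0000) → pose (2.4881, 1.8298, -1.4764)
step 4: θ'=-2.4764 (R=0.5000) → pose (2.6772, 2.2703, -2.4764)
step 5: θ'=-3.7264 (R=-0.6000) → pose (1.9757, 2.2421, -3.7264)

(1.9757, 2.2421, -3.7264)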